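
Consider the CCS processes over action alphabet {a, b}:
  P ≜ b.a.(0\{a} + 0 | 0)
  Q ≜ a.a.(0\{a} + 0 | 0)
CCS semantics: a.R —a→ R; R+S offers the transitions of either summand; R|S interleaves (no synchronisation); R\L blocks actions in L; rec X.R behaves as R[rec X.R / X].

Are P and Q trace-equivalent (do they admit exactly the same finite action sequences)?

trace-distinct — witness ⟨b⟩

P's transition system — 3 states:
  p0 = b.a.(0\{a} + 0 | 0) :: ··b··> p1
  p1 = a.(0\{a} + 0 | 0) :: ··a··> p2
  p2 = 0\{a} + 0 | 0 :: ·
Q's transition system — 3 states:
  q0 = a.a.(0\{a} + 0 | 0) :: ··a··> q1
  q1 = a.(0\{a} + 0 | 0) :: ··a··> q2
  q2 = 0\{a} + 0 | 0 :: ·
Trace ⟨b⟩ through P, begin at {p0}:
  [1] b ⇒ {p1}
  P completes σ.
Trace ⟨b⟩ through Q, begin at {q0}:
  [1] b ⇒ no successor for Q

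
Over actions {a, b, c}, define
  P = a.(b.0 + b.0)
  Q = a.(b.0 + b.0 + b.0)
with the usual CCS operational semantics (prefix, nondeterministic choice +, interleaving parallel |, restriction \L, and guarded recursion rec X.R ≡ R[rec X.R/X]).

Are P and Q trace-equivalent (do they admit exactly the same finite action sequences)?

trace-equivalent

P's transition system — 3 states:
  p0 = a.(b.0 + b.0) has moves -a-> p1
  p1 = b.0 + b.0 has moves -b-> p2
  p2 = 0 has moves ·
Q's transition system — 3 states:
  q0 = a.(b.0 + b.0 + b.0) has moves -a-> q1
  q1 = b.0 + b.0 + b.0 has moves -b-> q2
  q2 = 0 has moves ·
Bisimilarity quotient blocks:
  B0 = {p0, q0}
  B1 = {p1, q1}
  B2 = {p2, q2}
p0 ∈ B0, q0 ∈ B0 → same block
Bisimilar ⇒ trace-equivalent.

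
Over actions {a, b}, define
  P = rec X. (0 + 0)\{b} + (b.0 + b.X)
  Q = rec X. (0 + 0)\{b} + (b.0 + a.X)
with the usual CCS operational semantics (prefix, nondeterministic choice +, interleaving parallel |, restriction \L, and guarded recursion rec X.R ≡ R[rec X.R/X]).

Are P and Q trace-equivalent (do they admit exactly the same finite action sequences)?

LTS(P): 2 reachable states
  s0 = rec X. (0 + 0)\{b} + (b.0 + b.X) ⊢ --b--▸ s0, --b--▸ s1
  s1 = 0 ⊢ deadlocked
LTS(Q): 2 reachable states
  t0 = rec X. (0 + 0)\{b} + (b.0 + a.X) ⊢ --a--▸ t0, --b--▸ t1
  t1 = 0 ⊢ deadlocked
Executing bb from P (initial set {s0}):
  [1] b ⇒ {s0, s1}
  [2] b ⇒ {s0, s1}
  P completes σ.
Executing bb from Q (initial set {t0}):
  [1] b ⇒ {t1}
  [2] b ⇒ no successor for Q

traces(P) ≠ traces(Q) — witness ⟨bb⟩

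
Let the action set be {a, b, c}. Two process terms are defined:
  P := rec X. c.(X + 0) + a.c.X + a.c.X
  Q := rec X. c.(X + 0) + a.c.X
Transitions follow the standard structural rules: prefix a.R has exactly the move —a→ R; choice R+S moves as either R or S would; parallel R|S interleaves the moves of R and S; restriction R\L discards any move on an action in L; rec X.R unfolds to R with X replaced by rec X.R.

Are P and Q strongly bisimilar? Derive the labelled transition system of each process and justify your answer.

Reachable graph of P (3 states):
  s0 = rec X. c.(X + 0) + a.c.X + a.c.X | —a→ s1, —c→ s2
  s1 = c.(rec X. c.(X + 0) + a.c.X + a.c.X) | —c→ s0
  s2 = (rec X. c.(X + 0) + a.c.X + a.c.X) + 0 | —a→ s1, —c→ s2
Reachable graph of Q (3 states):
  t0 = rec X. c.(X + 0) + a.c.X | —a→ t1, —c→ t2
  t1 = c.(rec X. c.(X + 0) + a.c.X) | —c→ t0
  t2 = (rec X. c.(X + 0) + a.c.X) + 0 | —a→ t1, —c→ t2
Coarsest stable partition (strong bisimilarity classes):
  B0 = {s0, s2, t0, t2}
  B1 = {s1, t1}
s0 ∈ B0, t0 ∈ B0 → same block

YES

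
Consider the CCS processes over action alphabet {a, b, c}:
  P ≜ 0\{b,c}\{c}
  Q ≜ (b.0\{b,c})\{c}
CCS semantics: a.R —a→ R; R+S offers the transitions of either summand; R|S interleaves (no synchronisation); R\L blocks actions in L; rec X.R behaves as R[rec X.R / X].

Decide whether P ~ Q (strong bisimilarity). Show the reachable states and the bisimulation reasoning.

LTS(P): 1 reachable states
  u0 = 0\{b,c}\{c} → stopped
LTS(Q): 2 reachable states
  v0 = (b.0\{b,c})\{c} → --b--▸ v1
  v1 = 0\{b,c}\{c} → stopped
Bisimilarity quotient blocks:
  B0 = {u0, v1}
  B1 = {v0}
u0 ∈ B0, v0 ∈ B1 → different blocks

not bisimilar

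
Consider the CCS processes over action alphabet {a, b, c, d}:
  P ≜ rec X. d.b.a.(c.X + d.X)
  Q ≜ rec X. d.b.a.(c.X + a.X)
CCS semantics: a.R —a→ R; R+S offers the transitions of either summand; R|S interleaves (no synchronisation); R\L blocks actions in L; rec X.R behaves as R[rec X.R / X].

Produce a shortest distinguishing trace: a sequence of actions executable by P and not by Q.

P's transition system — 4 states:
  m0 = rec X. d.b.a.(c.X + d.X) → -d-> m1
  m1 = b.a.(c.(rec X. d.b.a.(c.X + d.X)) + d.(rec X. d.b.a.(c.X + d.X))) → -b-> m2
  m2 = a.(c.(rec X. d.b.a.(c.X + d.X)) + d.(rec X. d.b.a.(c.X + d.X))) → -a-> m3
  m3 = c.(rec X. d.b.a.(c.X + d.X)) + d.(rec X. d.b.a.(c.X + d.X)) → -c-> m0, -d-> m0
Q's transition system — 4 states:
  n0 = rec X. d.b.a.(c.X + a.X) → -d-> n1
  n1 = b.a.(c.(rec X. d.b.a.(c.X + a.X)) + a.(rec X. d.b.a.(c.X + a.X))) → -b-> n2
  n2 = a.(c.(rec X. d.b.a.(c.X + a.X)) + a.(rec X. d.b.a.(c.X + a.X))) → -a-> n3
  n3 = c.(rec X. d.b.a.(c.X + a.X)) + a.(rec X. d.b.a.(c.X + a.X)) → -a-> n0, -c-> n0
Run σ = ⟨dbad⟩ on P: start {m0}
  after d @ step 1: {m1}
  after b @ step 2: {m2}
  after a @ step 3: {m3}
  after d @ step 4: {m0}
  — P admits the full trace.
Run σ = ⟨dbad⟩ on Q: start {n0}
  after d @ step 1: {n1}
  after b @ step 2: {n2}
  after a @ step 3: {n3}
  after d @ step 4: no successor for Q

dbad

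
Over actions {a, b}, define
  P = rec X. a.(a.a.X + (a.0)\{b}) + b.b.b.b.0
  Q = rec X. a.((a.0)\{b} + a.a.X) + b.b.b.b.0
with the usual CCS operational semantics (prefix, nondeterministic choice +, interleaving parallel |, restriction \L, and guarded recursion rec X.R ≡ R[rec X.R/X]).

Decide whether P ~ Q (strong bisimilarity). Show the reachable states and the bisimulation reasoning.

YES

P's transition system — 8 states:
  m0 = rec X. a.(a.a.X + (a.0)\{b}) + b.b.b.b.0 → =a=> m1, =b=> m2
  m1 = a.a.(rec X. a.(a.a.X + (a.0)\{b}) + b.b.b.b.0) + (a.0)\{b} → =a=> m3, =a=> m4
  m2 = b.b.b.0 → =b=> m5
  m3 = 0\{b} → ·
  m4 = a.(rec X. a.(a.a.X + (a.0)\{b}) + b.b.b.b.0) → =a=> m0
  m5 = b.b.0 → =b=> m6
  m6 = b.0 → =b=> m7
  m7 = 0 → ·
Q's transition system — 8 states:
  n0 = rec X. a.((a.0)\{b} + a.a.X) + b.b.b.b.0 → =a=> n1, =b=> n2
  n1 = (a.0)\{b} + a.a.(rec X. a.((a.0)\{b} + a.a.X) + b.b.b.b.0) → =a=> n3, =a=> n4
  n2 = b.b.b.0 → =b=> n5
  n3 = 0\{b} → ·
  n4 = a.(rec X. a.((a.0)\{b} + a.a.X) + b.b.b.b.0) → =a=> n0
  n5 = b.b.0 → =b=> n6
  n6 = b.0 → =b=> n7
  n7 = 0 → ·
Partition-refinement fixed point:
  B0 = {m0, n0}
  B1 = {m1, n1}
  B2 = {m4, n4}
  B3 = {m3, m7, n3, n7}
  B4 = {m2, n2}
  B5 = {m5, n5}
  B6 = {m6, n6}
m0 ∈ B0, n0 ∈ B0 → same block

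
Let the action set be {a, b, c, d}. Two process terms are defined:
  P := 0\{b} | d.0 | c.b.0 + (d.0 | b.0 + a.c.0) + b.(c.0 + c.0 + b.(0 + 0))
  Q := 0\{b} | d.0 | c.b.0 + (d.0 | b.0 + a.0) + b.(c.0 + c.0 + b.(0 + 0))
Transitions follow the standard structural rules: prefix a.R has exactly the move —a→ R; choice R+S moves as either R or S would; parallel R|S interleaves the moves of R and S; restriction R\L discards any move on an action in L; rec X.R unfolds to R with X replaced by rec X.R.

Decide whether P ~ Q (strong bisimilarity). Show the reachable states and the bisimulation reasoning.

P's transition system — 13 states:
  p0 = 0\{b} | d.0 | c.b.0 + (d.0 | b.0 + a.c.0) + b.(c.0 + c.0 + b.(0 + 0)) :: -a-> p1, -b-> p2, -b-> p3, -c-> p4, -d-> p5, -d-> p6
  p1 = c.0 :: -c-> p7
  p2 = c.0 + c.0 + b.(0 + 0) :: -b-> p8, -c-> p7
  p3 = d.0 | 0 :: -d-> p9
  p4 = 0\{b} | d.0 | b.0 :: -b-> p10, -d-> p11
  p5 = 0 | b.0 :: -b-> p9
  p6 = 0\{b} | 0 | c.b.0 :: -c-> p11
  p7 = 0 :: ·
  p8 = 0 + 0 :: ·
  p9 = 0 | 0 :: ·
  p10 = 0\{b} | d.0 | 0 :: -d-> p12
  p11 = 0\{b} | 0 | b.0 :: -b-> p12
  p12 = 0\{b} | 0 | 0 :: ·
Q's transition system — 12 states:
  q0 = 0\{b} | d.0 | c.b.0 + (d.0 | b.0 + a.0) + b.(c.0 + c.0 + b.(0 + 0)) :: -a-> q1, -b-> q2, -b-> q3, -c-> q4, -d-> q5, -d-> q6
  q1 = 0 :: ·
  q2 = c.0 + c.0 + b.(0 + 0) :: -b-> q7, -c-> q1
  q3 = d.0 | 0 :: -d-> q8
  q4 = 0\{b} | d.0 | b.0 :: -b-> q9, -d-> q10
  q5 = 0 | b.0 :: -b-> q8
  q6 = 0\{b} | 0 | c.b.0 :: -c-> q10
  q7 = 0 + 0 :: ·
  q8 = 0 | 0 :: ·
  q9 = 0\{b} | d.0 | 0 :: -d-> q11
  q10 = 0\{b} | 0 | b.0 :: -b-> q11
  q11 = 0\{b} | 0 | 0 :: ·
Bisimilarity quotient blocks:
  B0 = {p0}
  B1 = {p2, q2}
  B2 = {p12, p7, p8, p9, q1, q11, q7, q8}
  B3 = {p4, q4}
  B4 = {p10, p3, q3, q9}
  B5 = {p11, p5, q10, q5}
  B6 = {p6, q6}
  B7 = {p1}
  B8 = {q0}
p0 ∈ B0, q0 ∈ B8 → different blocks

NO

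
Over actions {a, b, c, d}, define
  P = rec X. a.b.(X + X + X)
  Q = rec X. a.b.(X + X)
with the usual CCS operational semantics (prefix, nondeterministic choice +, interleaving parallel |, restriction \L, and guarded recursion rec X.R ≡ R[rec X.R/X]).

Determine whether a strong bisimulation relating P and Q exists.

bisimilar

LTS(P): 3 reachable states
  p0 = rec X. a.b.(X + X + X) :: --a--▸ p1
  p1 = b.((rec X. a.b.(X + X + X)) + (rec X. a.b.(X + X + X)) + (rec X. a.b.(X + X + X))) :: --b--▸ p2
  p2 = (rec X. a.b.(X + X + X)) + (rec X. a.b.(X + X + X)) + (rec X. a.b.(X + X + X)) :: --a--▸ p1
LTS(Q): 3 reachable states
  q0 = rec X. a.b.(X + X) :: --a--▸ q1
  q1 = b.((rec X. a.b.(X + X)) + (rec X. a.b.(X + X))) :: --b--▸ q2
  q2 = (rec X. a.b.(X + X)) + (rec X. a.b.(X + X)) :: --a--▸ q1
Coarsest stable partition (strong bisimilarity classes):
  B0 = {p0, p2, q0, q2}
  B1 = {p1, q1}
p0 ∈ B0, q0 ∈ B0 → same block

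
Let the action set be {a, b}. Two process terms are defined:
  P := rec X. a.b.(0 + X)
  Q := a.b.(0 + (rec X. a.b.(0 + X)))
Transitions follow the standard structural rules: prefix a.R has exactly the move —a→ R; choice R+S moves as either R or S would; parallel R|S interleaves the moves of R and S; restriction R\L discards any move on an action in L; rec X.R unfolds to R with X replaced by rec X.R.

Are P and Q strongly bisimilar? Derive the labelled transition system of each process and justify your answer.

P ~ Q

P's transition system — 3 states:
  s0 = rec X. a.b.(0 + X) → --a--▸ s1
  s1 = b.(0 + (rec X. a.b.(0 + X))) → --b--▸ s2
  s2 = 0 + (rec X. a.b.(0 + X)) → --a--▸ s1
Q's transition system — 3 states:
  t0 = a.b.(0 + (rec X. a.b.(0 + X))) → --a--▸ t1
  t1 = b.(0 + (rec X. a.b.(0 + X))) → --b--▸ t2
  t2 = 0 + (rec X. a.b.(0 + X)) → --a--▸ t1
Coarsest stable partition (strong bisimilarity classes):
  B0 = {s0, s2, t0, t2}
  B1 = {s1, t1}
s0 ∈ B0, t0 ∈ B0 → same block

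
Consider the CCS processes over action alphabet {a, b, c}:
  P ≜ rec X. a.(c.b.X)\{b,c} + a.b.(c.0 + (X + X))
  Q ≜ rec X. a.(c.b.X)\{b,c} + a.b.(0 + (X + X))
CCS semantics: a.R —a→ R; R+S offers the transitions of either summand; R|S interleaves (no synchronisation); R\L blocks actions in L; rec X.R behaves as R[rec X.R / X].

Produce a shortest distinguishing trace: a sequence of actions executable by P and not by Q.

abc

LTS(P): 5 reachable states
  u0 = rec X. a.(c.b.X)\{b,c} + a.b.(c.0 + (X + X)) → ··a··> u1, ··a··> u2
  u1 = (c.b.(rec X. a.(c.b.X)\{b,c} + a.b.(c.0 + (X + X))))\{b,c} → ·
  u2 = b.(c.0 + ((rec X. a.(c.b.X)\{b,c} + a.b.(c.0 + (X + X))) + (rec X. a.(c.b.X)\{b,c} + a.b.(c.0 + (X + X))))) → ··b··> u3
  u3 = c.0 + ((rec X. a.(c.b.X)\{b,c} + a.b.(c.0 + (X + X))) + (rec X. a.(c.b.X)\{b,c} + a.b.(c.0 + (X + X)))) → ··a··> u1, ··a··> u2, ··c··> u4
  u4 = 0 → ·
LTS(Q): 4 reachable states
  v0 = rec X. a.(c.b.X)\{b,c} + a.b.(0 + (X + X)) → ··a··> v1, ··a··> v2
  v1 = (c.b.(rec X. a.(c.b.X)\{b,c} + a.b.(0 + (X + X))))\{b,c} → ·
  v2 = b.(0 + ((rec X. a.(c.b.X)\{b,c} + a.b.(0 + (X + X))) + (rec X. a.(c.b.X)\{b,c} + a.b.(0 + (X + X))))) → ··b··> v3
  v3 = 0 + ((rec X. a.(c.b.X)\{b,c} + a.b.(0 + (X + X))) + (rec X. a.(c.b.X)\{b,c} + a.b.(0 + (X + X)))) → ··a··> v1, ··a··> v2
Run σ = ⟨abc⟩ on P: start {u0}
  step 1 (a): {u1, u2}
  step 2 (b): {u3}
  step 3 (c): {u4}
  P completes σ.
Run σ = ⟨abc⟩ on Q: start {v0}
  step 1 (a): {v1, v2}
  step 2 (b): {v3}
  step 3 (c): ∅  — Q cannot continue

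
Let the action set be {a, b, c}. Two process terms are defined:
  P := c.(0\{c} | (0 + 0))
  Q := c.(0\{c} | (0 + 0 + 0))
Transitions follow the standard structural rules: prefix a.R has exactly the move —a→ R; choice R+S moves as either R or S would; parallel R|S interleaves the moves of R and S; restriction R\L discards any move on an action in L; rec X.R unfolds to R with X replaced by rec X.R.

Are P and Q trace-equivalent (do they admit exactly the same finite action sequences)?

Reachable graph of P (2 states):
  m0 = c.(0\{c} | (0 + 0)) has moves --c--▸ m1
  m1 = 0\{c} | (0 + 0) has moves ·
Reachable graph of Q (2 states):
  n0 = c.(0\{c} | (0 + 0 + 0)) has moves --c--▸ n1
  n1 = 0\{c} | (0 + 0 + 0) has moves ·
Bisimilarity quotient blocks:
  B0 = {m0, n0}
  B1 = {m1, n1}
m0 ∈ B0, n0 ∈ B0 → same block
Bisimilar ⇒ trace-equivalent.

trace-equivalent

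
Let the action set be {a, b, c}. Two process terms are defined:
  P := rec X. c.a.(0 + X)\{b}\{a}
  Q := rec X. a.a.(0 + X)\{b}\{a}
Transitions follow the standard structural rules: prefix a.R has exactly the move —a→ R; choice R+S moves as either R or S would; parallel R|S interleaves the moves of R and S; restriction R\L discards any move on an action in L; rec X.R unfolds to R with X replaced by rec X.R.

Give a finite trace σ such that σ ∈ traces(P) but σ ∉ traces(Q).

P's transition system — 4 states:
  s0 = rec X. c.a.(0 + X)\{b}\{a} :: —c→ s1
  s1 = a.(0 + (rec X. c.a.(0 + X)\{b}\{a}))\{b}\{a} :: —a→ s2
  s2 = (0 + (rec X. c.a.(0 + X)\{b}\{a}))\{b}\{a} :: —c→ s3
  s3 = (a.(0 + (rec X. c.a.(0 + X)\{b}\{a}))\{b}\{a})\{b}\{a} :: stopped
Q's transition system — 3 states:
  t0 = rec X. a.a.(0 + X)\{b}\{a} :: —a→ t1
  t1 = a.(0 + (rec X. a.a.(0 + X)\{b}\{a}))\{b}\{a} :: —a→ t2
  t2 = (0 + (rec X. a.a.(0 + X)\{b}\{a}))\{b}\{a} :: stopped
Trace ⟨c⟩ through P, begin at {s0}:
  step 1 (c): {s1}
  P completes σ.
Trace ⟨c⟩ through Q, begin at {t0}:
  step 1 (c): no successor for Q

c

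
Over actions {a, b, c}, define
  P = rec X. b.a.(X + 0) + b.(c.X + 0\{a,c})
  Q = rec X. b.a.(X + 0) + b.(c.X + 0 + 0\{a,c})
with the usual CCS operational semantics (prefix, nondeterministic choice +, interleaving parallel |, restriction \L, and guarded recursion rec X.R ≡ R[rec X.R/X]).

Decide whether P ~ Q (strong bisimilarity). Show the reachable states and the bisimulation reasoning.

P's transition system — 4 states:
  m0 = rec X. b.a.(X + 0) + b.(c.X + 0\{a,c}) | -b-> m1, -b-> m2
  m1 = a.((rec X. b.a.(X + 0) + b.(c.X + 0\{a,c})) + 0) | -a-> m3
  m2 = c.(rec X. b.a.(X + 0) + b.(c.X + 0\{a,c})) + 0\{a,c} | -c-> m0
  m3 = (rec X. b.a.(X + 0) + b.(c.X + 0\{a,c})) + 0 | -b-> m1, -b-> m2
Q's transition system — 4 states:
  n0 = rec X. b.a.(X + 0) + b.(c.X + 0 + 0\{a,c}) | -b-> n1, -b-> n2
  n1 = a.((rec X. b.a.(X + 0) + b.(c.X + 0 + 0\{a,c})) + 0) | -a-> n3
  n2 = c.(rec X. b.a.(X + 0) + b.(c.X + 0 + 0\{a,c})) + 0 + 0\{a,c} | -c-> n0
  n3 = (rec X. b.a.(X + 0) + b.(c.X + 0 + 0\{a,c})) + 0 | -b-> n1, -b-> n2
Bisimilarity quotient blocks:
  B0 = {m0, m3, n0, n3}
  B1 = {m2, n2}
  B2 = {m1, n1}
m0 ∈ B0, n0 ∈ B0 → same block

bisimilar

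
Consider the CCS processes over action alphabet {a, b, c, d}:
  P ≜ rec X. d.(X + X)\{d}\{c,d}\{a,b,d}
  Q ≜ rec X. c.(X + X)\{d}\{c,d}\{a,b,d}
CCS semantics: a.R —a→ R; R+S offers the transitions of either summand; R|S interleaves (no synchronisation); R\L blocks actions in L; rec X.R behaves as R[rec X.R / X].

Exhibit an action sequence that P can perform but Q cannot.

P's transition system — 2 states:
  u0 = rec X. d.(X + X)\{d}\{c,d}\{a,b,d} has moves --d--▸ u1
  u1 = ((rec X. d.(X + X)\{d}\{c,d}\{a,b,d}) + (rec X. d.(X + X)\{d}\{c,d}\{a,b,d}))\{d}\{c,d}\{a,b,d} has moves ∅
Q's transition system — 2 states:
  v0 = rec X. c.(X + X)\{d}\{c,d}\{a,b,d} has moves --c--▸ v1
  v1 = ((rec X. c.(X + X)\{d}\{c,d}\{a,b,d}) + (rec X. c.(X + X)\{d}\{c,d}\{a,b,d}))\{d}\{c,d}\{a,b,d} has moves ∅
Executing d from P (initial set {u0}):
  step 1 (d): {u1}
  ✓ P
Executing d from Q (initial set {v0}):
  step 1 (d): no successor for Q

d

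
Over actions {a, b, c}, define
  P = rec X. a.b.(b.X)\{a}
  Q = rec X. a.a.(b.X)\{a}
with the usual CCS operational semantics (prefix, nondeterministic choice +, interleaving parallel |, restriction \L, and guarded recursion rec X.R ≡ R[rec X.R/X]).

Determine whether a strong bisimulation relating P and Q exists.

LTS(P): 4 reachable states
  u0 = rec X. a.b.(b.X)\{a} ⊢ —a→ u1
  u1 = b.(b.(rec X. a.b.(b.X)\{a}))\{a} ⊢ —b→ u2
  u2 = (b.(rec X. a.b.(b.X)\{a}))\{a} ⊢ —b→ u3
  u3 = (rec X. a.b.(b.X)\{a})\{a} ⊢ deadlocked
LTS(Q): 4 reachable states
  v0 = rec X. a.a.(b.X)\{a} ⊢ —a→ v1
  v1 = a.(b.(rec X. a.a.(b.X)\{a}))\{a} ⊢ —a→ v2
  v2 = (b.(rec X. a.a.(b.X)\{a}))\{a} ⊢ —b→ v3
  v3 = (rec X. a.a.(b.X)\{a})\{a} ⊢ deadlocked
Partition-refinement fixed point:
  B0 = {u0}
  B1 = {u1}
  B2 = {u2, v2}
  B3 = {u3, v3}
  B4 = {v0}
  B5 = {v1}
u0 ∈ B0, v0 ∈ B4 → different blocks

not bisimilar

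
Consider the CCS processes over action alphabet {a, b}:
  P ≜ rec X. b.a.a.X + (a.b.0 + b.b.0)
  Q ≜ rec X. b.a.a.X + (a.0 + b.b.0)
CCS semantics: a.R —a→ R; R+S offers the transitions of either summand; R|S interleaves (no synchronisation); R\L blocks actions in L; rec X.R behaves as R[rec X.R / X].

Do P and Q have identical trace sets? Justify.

P's transition system — 5 states:
  m0 = rec X. b.a.a.X + (a.b.0 + b.b.0) has moves =a=> m1, =b=> m1, =b=> m2
  m1 = b.0 has moves =b=> m3
  m2 = a.a.(rec X. b.a.a.X + (a.b.0 + b.b.0)) has moves =a=> m4
  m3 = 0 has moves deadlocked
  m4 = a.(rec X. b.a.a.X + (a.b.0 + b.b.0)) has moves =a=> m0
Q's transition system — 5 states:
  n0 = rec X. b.a.a.X + (a.0 + b.b.0) has moves =a=> n1, =b=> n2, =b=> n3
  n1 = 0 has moves deadlocked
  n2 = a.a.(rec X. b.a.a.X + (a.0 + b.b.0)) has moves =a=> n4
  n3 = b.0 has moves =b=> n1
  n4 = a.(rec X. b.a.a.X + (a.0 + b.b.0)) has moves =a=> n0
Executing ab from P (initial set {m0}):
  [1] a ⇒ {m1}
  [2] b ⇒ {m3}
  — P admits the full trace.
Executing ab from Q (initial set {n0}):
  [1] a ⇒ {n1}
  [2] b ⇒ ∅ (Q stuck)

NO — witness ⟨ab⟩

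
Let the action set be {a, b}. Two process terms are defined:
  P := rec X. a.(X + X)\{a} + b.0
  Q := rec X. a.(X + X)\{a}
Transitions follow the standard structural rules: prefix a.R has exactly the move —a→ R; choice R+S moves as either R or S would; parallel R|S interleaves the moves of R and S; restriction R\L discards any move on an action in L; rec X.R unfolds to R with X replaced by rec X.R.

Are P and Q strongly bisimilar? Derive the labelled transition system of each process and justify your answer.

P ≁ Q

Reachable graph of P (4 states):
  m0 = rec X. a.(X + X)\{a} + b.0 has moves ··a··> m1, ··b··> m2
  m1 = ((rec X. a.(X + X)\{a} + b.0) + (rec X. a.(X + X)\{a} + b.0))\{a} has moves ··b··> m3
  m2 = 0 has moves stopped
  m3 = 0\{a} has moves stopped
Reachable graph of Q (2 states):
  n0 = rec X. a.(X + X)\{a} has moves ··a··> n1
  n1 = ((rec X. a.(X + X)\{a}) + (rec X. a.(X + X)\{a}))\{a} has moves stopped
Bisimilarity quotient blocks:
  B0 = {m0}
  B1 = {m1}
  B2 = {m2, m3, n1}
  B3 = {n0}
m0 ∈ B0, n0 ∈ B3 → different blocks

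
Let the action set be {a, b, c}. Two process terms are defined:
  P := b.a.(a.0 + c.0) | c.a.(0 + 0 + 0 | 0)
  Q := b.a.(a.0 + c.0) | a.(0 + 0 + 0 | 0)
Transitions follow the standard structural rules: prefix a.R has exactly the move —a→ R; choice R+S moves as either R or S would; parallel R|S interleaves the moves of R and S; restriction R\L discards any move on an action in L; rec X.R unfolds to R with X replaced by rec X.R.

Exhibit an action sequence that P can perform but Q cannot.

c

LTS(P): 12 reachable states
  m0 = b.a.(a.0 + c.0) | c.a.(0 + 0 + 0 | 0) ⊢ =b=> m1, =c=> m2
  m1 = a.(a.0 + c.0) | c.a.(0 + 0 + 0 | 0) ⊢ =a=> m3, =c=> m4
  m2 = b.a.(a.0 + c.0) | a.(0 + 0 + 0 | 0) ⊢ =a=> m5, =b=> m4
  m3 = (a.0 + c.0) | c.a.(0 + 0 + 0 | 0) ⊢ =a=> m6, =c=> m6, =c=> m7
  m4 = a.(a.0 + c.0) | a.(0 + 0 + 0 | 0) ⊢ =a=> m7, =a=> m8
  m5 = b.a.(a.0 + c.0) | (0 + 0 + 0 | 0) ⊢ =b=> m8
  m6 = 0 | c.a.(0 + 0 + 0 | 0) ⊢ =c=> m9
  m7 = (a.0 + c.0) | a.(0 + 0 + 0 | 0) ⊢ =a=> m10, =a=> m9, =c=> m9
  m8 = a.(a.0 + c.0) | (0 + 0 + 0 | 0) ⊢ =a=> m10
  m9 = 0 | a.(0 + 0 + 0 | 0) ⊢ =a=> m11
  m10 = (a.0 + c.0) | (0 + 0 + 0 | 0) ⊢ =a=> m11, =c=> m11
  m11 = 0 | (0 + 0 + 0 | 0) ⊢ (no moves)
LTS(Q): 8 reachable states
  n0 = b.a.(a.0 + c.0) | a.(0 + 0 + 0 | 0) ⊢ =a=> n1, =b=> n2
  n1 = b.a.(a.0 + c.0) | (0 + 0 + 0 | 0) ⊢ =b=> n3
  n2 = a.(a.0 + c.0) | a.(0 + 0 + 0 | 0) ⊢ =a=> n3, =a=> n4
  n3 = a.(a.0 + c.0) | (0 + 0 + 0 | 0) ⊢ =a=> n5
  n4 = (a.0 + c.0) | a.(0 + 0 + 0 | 0) ⊢ =a=> n5, =a=> n6, =c=> n6
  n5 = (a.0 + c.0) | (0 + 0 + 0 | 0) ⊢ =a=> n7, =c=> n7
  n6 = 0 | a.(0 + 0 + 0 | 0) ⊢ =a=> n7
  n7 = 0 | (0 + 0 + 0 | 0) ⊢ (no moves)
Run σ = ⟨c⟩ on P: start {m0}
  [1] c ⇒ {m2}
  ✓ P
Run σ = ⟨c⟩ on Q: start {n0}
  [1] c ⇒ no successor for Q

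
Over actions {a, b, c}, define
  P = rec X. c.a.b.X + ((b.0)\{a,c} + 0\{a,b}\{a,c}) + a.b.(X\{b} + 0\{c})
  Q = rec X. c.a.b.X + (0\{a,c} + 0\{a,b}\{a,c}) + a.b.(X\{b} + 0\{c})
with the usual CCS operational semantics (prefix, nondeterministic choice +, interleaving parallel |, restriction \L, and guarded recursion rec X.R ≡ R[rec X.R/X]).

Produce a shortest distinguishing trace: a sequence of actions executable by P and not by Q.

LTS(P): 9 reachable states
  u0 = rec X. c.a.b.X + ((b.0)\{a,c} + 0\{a,b}\{a,c}) + a.b.(X\{b} + 0\{c}) ⊢ -a-> u1, -b-> u2, -c-> u3
  u1 = b.((rec X. c.a.b.X + ((b.0)\{a,c} + 0\{a,b}\{a,c}) + a.b.(X\{b} + 0\{c}))\{b} + 0\{c}) ⊢ -b-> u4
  u2 = 0\{a,c} ⊢ deadlocked
  u3 = a.b.(rec X. c.a.b.X + ((b.0)\{a,c} + 0\{a,b}\{a,c}) + a.b.(X\{b} + 0\{c})) ⊢ -a-> u5
  u4 = (rec X. c.a.b.X + ((b.0)\{a,c} + 0\{a,b}\{a,c}) + a.b.(X\{b} + 0\{c}))\{b} + 0\{c} ⊢ -a-> u6, -c-> u7
  u5 = b.(rec X. c.a.b.X + ((b.0)\{a,c} + 0\{a,b}\{a,c}) + a.b.(X\{b} + 0\{c})) ⊢ -b-> u0
  u6 = (b.((rec X. c.a.b.X + ((b.0)\{a,c} + 0\{a,b}\{a,c}) + a.b.(X\{b} + 0\{c}))\{b} + 0\{c}))\{b} ⊢ deadlocked
  u7 = (a.b.(rec X. c.a.b.X + ((b.0)\{a,c} + 0\{a,b}\{a,c}) + a.b.(X\{b} + 0\{c})))\{b} ⊢ -a-> u8
  u8 = (b.(rec X. c.a.b.X + ((b.0)\{a,c} + 0\{a,b}\{a,c}) + a.b.(X\{b} + 0\{c})))\{b} ⊢ deadlocked
LTS(Q): 8 reachable states
  v0 = rec X. c.a.b.X + (0\{a,c} + 0\{a,b}\{a,c}) + a.b.(X\{b} + 0\{c}) ⊢ -a-> v1, -c-> v2
  v1 = b.((rec X. c.a.b.X + (0\{a,c} + 0\{a,b}\{a,c}) + a.b.(X\{b} + 0\{c}))\{b} + 0\{c}) ⊢ -b-> v3
  v2 = a.b.(rec X. c.a.b.X + (0\{a,c} + 0\{a,b}\{a,c}) + a.b.(X\{b} + 0\{c})) ⊢ -a-> v4
  v3 = (rec X. c.a.b.X + (0\{a,c} + 0\{a,b}\{a,c}) + a.b.(X\{b} + 0\{c}))\{b} + 0\{c} ⊢ -a-> v5, -c-> v6
  v4 = b.(rec X. c.a.b.X + (0\{a,c} + 0\{a,b}\{a,c}) + a.b.(X\{b} + 0\{c})) ⊢ -b-> v0
  v5 = (b.((rec X. c.a.b.X + (0\{a,c} + 0\{a,b}\{a,c}) + a.b.(X\{b} + 0\{c}))\{b} + 0\{c}))\{b} ⊢ deadlocked
  v6 = (a.b.(rec X. c.a.b.X + (0\{a,c} + 0\{a,b}\{a,c}) + a.b.(X\{b} + 0\{c})))\{b} ⊢ -a-> v7
  v7 = (b.(rec X. c.a.b.X + (0\{a,c} + 0\{a,b}\{a,c}) + a.b.(X\{b} + 0\{c})))\{b} ⊢ deadlocked
Executing b from P (initial set {u0}):
  after b @ step 1: {u2}
  P completes σ.
Executing b from Q (initial set {v0}):
  after b @ step 1: ∅ (Q stuck)

b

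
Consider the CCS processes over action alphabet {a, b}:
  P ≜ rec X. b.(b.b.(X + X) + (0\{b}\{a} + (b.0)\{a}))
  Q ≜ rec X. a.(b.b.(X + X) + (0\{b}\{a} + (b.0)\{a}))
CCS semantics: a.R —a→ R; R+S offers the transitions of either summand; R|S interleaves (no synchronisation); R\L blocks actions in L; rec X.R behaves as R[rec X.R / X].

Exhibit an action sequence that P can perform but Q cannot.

P's transition system — 5 states:
  u0 = rec X. b.(b.b.(X + X) + (0\{b}\{a} + (b.0)\{a})) ⊢ —b→ u1
  u1 = b.b.((rec X. b.(b.b.(X + X) + (0\{b}\{a} + (b.0)\{a}))) + (rec X. b.(b.b.(X + X) + (0\{b}\{a} + (b.0)\{a})))) + (0\{b}\{a} + (b.0)\{a}) ⊢ —b→ u2, —b→ u3
  u2 = 0\{a} ⊢ deadlocked
  u3 = b.((rec X. b.(b.b.(X + X) + (0\{b}\{a} + (b.0)\{a}))) + (rec X. b.(b.b.(X + X) + (0\{b}\{a} + (b.0)\{a})))) ⊢ —b→ u4
  u4 = (rec X. b.(b.b.(X + X) + (0\{b}\{a} + (b.0)\{a}))) + (rec X. b.(b.b.(X + X) + (0\{b}\{a} + (b.0)\{a}))) ⊢ —b→ u1
Q's transition system — 5 states:
  v0 = rec X. a.(b.b.(X + X) + (0\{b}\{a} + (b.0)\{a})) ⊢ —a→ v1
  v1 = b.b.((rec X. a.(b.b.(X + X) + (0\{b}\{a} + (b.0)\{a}))) + (rec X. a.(b.b.(X + X) + (0\{b}\{a} + (b.0)\{a})))) + (0\{b}\{a} + (b.0)\{a}) ⊢ —b→ v2, —b→ v3
  v2 = 0\{a} ⊢ deadlocked
  v3 = b.((rec X. a.(b.b.(X + X) + (0\{b}\{a} + (b.0)\{a}))) + (rec X. a.(b.b.(X + X) + (0\{b}\{a} + (b.0)\{a})))) ⊢ —b→ v4
  v4 = (rec X. a.(b.b.(X + X) + (0\{b}\{a} + (b.0)\{a}))) + (rec X. a.(b.b.(X + X) + (0\{b}\{a} + (b.0)\{a}))) ⊢ —a→ v1
Run σ = ⟨b⟩ on P: start {u0}
  step 1 (b): {u1}
  ✓ P
Run σ = ⟨b⟩ on Q: start {v0}
  step 1 (b): no successor for Q

b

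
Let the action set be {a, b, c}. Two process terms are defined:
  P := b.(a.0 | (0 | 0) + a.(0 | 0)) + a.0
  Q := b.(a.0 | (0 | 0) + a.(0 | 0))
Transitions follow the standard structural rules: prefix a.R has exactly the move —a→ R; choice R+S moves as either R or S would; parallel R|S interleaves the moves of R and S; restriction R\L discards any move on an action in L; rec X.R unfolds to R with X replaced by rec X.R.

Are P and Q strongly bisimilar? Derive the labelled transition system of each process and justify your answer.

Reachable graph of P (5 states):
  u0 = b.(a.0 | (0 | 0) + a.(0 | 0)) + a.0 has moves --a--▸ u1, --b--▸ u2
  u1 = 0 has moves ·
  u2 = a.0 | (0 | 0) + a.(0 | 0) has moves --a--▸ u3, --a--▸ u4
  u3 = 0 | (0 | 0) has moves ·
  u4 = 0 | 0 has moves ·
Reachable graph of Q (4 states):
  v0 = b.(a.0 | (0 | 0) + a.(0 | 0)) has moves --b--▸ v1
  v1 = a.0 | (0 | 0) + a.(0 | 0) has moves --a--▸ v2, --a--▸ v3
  v2 = 0 | (0 | 0) has moves ·
  v3 = 0 | 0 has moves ·
Bisimilarity quotient blocks:
  B0 = {u0}
  B1 = {u1, u3, u4, v2, v3}
  B2 = {u2, v1}
  B3 = {v0}
u0 ∈ B0, v0 ∈ B3 → different blocks

not bisimilar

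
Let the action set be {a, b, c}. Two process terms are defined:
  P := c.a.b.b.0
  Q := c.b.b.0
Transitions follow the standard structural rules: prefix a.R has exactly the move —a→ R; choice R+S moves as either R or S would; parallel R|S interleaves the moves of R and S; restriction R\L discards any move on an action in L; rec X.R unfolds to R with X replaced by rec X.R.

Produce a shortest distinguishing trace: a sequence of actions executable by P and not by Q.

Reachable graph of P (5 states):
  m0 = c.a.b.b.0 → --c--▸ m1
  m1 = a.b.b.0 → --a--▸ m2
  m2 = b.b.0 → --b--▸ m3
  m3 = b.0 → --b--▸ m4
  m4 = 0 → ∅
Reachable graph of Q (4 states):
  n0 = c.b.b.0 → --c--▸ n1
  n1 = b.b.0 → --b--▸ n2
  n2 = b.0 → --b--▸ n3
  n3 = 0 → ∅
Trace ⟨ca⟩ through P, begin at {m0}:
  step 1 (c): {m1}
  step 2 (a): {m2}
  — P admits the full trace.
Trace ⟨ca⟩ through Q, begin at {n0}:
  step 1 (c): {n1}
  step 2 (a): ∅  — Q cannot continue

ca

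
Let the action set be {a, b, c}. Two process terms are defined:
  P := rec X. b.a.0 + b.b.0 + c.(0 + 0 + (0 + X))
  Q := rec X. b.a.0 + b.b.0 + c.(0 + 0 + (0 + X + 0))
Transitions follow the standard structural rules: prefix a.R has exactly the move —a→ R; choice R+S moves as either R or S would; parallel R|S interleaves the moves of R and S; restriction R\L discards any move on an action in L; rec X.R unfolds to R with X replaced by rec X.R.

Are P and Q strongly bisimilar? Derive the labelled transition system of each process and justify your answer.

bisimilar

Reachable graph of P (5 states):
  p0 = rec X. b.a.0 + b.b.0 + c.(0 + 0 + (0 + X)) has moves —b→ p1, —b→ p2, —c→ p3
  p1 = a.0 has moves —a→ p4
  p2 = b.0 has moves —b→ p4
  p3 = 0 + 0 + (0 + (rec X. b.a.0 + b.b.0 + c.(0 + 0 + (0 + X)))) has moves —b→ p1, —b→ p2, —c→ p3
  p4 = 0 has moves ·
Reachable graph of Q (5 states):
  q0 = rec X. b.a.0 + b.b.0 + c.(0 + 0 + (0 + X + 0)) has moves —b→ q1, —b→ q2, —c→ q3
  q1 = a.0 has moves —a→ q4
  q2 = b.0 has moves —b→ q4
  q3 = 0 + 0 + (0 + (rec X. b.a.0 + b.b.0 + c.(0 + 0 + (0 + X + 0))) + 0) has moves —b→ q1, —b→ q2, —c→ q3
  q4 = 0 has moves ·
Bisimilarity quotient blocks:
  B0 = {p0, p3, q0, q3}
  B1 = {p1, q1}
  B2 = {p4, q4}
  B3 = {p2, q2}
p0 ∈ B0, q0 ∈ B0 → same block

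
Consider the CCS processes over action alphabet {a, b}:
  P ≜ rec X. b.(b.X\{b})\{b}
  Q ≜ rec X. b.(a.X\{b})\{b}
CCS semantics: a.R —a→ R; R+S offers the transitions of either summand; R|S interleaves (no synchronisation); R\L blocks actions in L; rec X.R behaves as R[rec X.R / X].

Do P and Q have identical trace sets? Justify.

traces(P) ≠ traces(Q) — witness ⟨ba⟩

P's transition system — 2 states:
  m0 = rec X. b.(b.X\{b})\{b} ⊢ —b→ m1
  m1 = (b.(rec X. b.(b.X\{b})\{b})\{b})\{b} ⊢ ·
Q's transition system — 3 states:
  n0 = rec X. b.(a.X\{b})\{b} ⊢ —b→ n1
  n1 = (a.(rec X. b.(a.X\{b})\{b})\{b})\{b} ⊢ —a→ n2
  n2 = (rec X. b.(a.X\{b})\{b})\{b}\{b} ⊢ ·
Executing ba from Q (initial set {n0}):
  [1] b ⇒ {n1}
  [2] a ⇒ {n2}
  — Q admits the full trace.
Executing ba from P (initial set {m0}):
  [1] b ⇒ {m1}
  [2] a ⇒ ∅ (P stuck)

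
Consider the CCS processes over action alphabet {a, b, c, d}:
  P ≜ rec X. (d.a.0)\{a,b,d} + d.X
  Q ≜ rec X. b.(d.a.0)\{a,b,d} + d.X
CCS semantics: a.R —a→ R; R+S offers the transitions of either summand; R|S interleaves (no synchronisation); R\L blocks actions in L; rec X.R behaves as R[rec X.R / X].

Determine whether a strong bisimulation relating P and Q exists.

not bisimilar

P's transition system — 1 states:
  u0 = rec X. (d.a.0)\{a,b,d} + d.X → ··d··> u0
Q's transition system — 2 states:
  v0 = rec X. b.(d.a.0)\{a,b,d} + d.X → ··b··> v1, ··d··> v0
  v1 = (d.a.0)\{a,b,d} → stopped
Coarsest stable partition (strong bisimilarity classes):
  B0 = {u0}
  B1 = {v0}
  B2 = {v1}
u0 ∈ B0, v0 ∈ B1 → different blocks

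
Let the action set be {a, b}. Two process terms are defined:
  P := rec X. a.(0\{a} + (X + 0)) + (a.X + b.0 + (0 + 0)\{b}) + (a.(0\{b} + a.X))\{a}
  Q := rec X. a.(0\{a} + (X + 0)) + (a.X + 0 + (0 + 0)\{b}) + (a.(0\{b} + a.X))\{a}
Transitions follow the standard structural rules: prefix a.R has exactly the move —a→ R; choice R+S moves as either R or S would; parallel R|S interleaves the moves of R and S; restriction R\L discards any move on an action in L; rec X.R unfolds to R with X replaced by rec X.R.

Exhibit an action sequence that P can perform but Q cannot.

b

P's transition system — 3 states:
  p0 = rec X. a.(0\{a} + (X + 0)) + (a.X + b.0 + (0 + 0)\{b}) + (a.(0\{b} + a.X))\{a} ⊢ ··a··> p0, ··a··> p1, ··b··> p2
  p1 = 0\{a} + ((rec X. a.(0\{a} + (X + 0)) + (a.X + b.0 + (0 + 0)\{b}) + (a.(0\{b} + a.X))\{a}) + 0) ⊢ ··a··> p0, ··a··> p1, ··b··> p2
  p2 = 0 ⊢ stopped
Q's transition system — 2 states:
  q0 = rec X. a.(0\{a} + (X + 0)) + (a.X + 0 + (0 + 0)\{b}) + (a.(0\{b} + a.X))\{a} ⊢ ··a··> q0, ··a··> q1
  q1 = 0\{a} + ((rec X. a.(0\{a} + (X + 0)) + (a.X + 0 + (0 + 0)\{b}) + (a.(0\{b} + a.X))\{a}) + 0) ⊢ ··a··> q0, ··a··> q1
Run σ = ⟨b⟩ on P: start {p0}
  after b @ step 1: {p2}
  ✓ P
Run σ = ⟨b⟩ on Q: start {q0}
  after b @ step 1: no successor for Q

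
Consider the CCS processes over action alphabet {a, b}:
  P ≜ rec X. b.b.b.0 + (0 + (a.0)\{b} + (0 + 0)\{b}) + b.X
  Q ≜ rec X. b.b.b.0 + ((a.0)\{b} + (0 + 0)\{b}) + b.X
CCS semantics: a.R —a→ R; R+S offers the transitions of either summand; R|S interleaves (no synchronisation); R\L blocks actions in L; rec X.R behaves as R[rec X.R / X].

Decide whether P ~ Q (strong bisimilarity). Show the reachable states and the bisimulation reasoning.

YES

LTS(P): 5 reachable states
  s0 = rec X. b.b.b.0 + (0 + (a.0)\{b} + (0 + 0)\{b}) + b.X → =a=> s1, =b=> s0, =b=> s2
  s1 = 0\{b} → stopped
  s2 = b.b.0 → =b=> s3
  s3 = b.0 → =b=> s4
  s4 = 0 → stopped
LTS(Q): 5 reachable states
  t0 = rec X. b.b.b.0 + ((a.0)\{b} + (0 + 0)\{b}) + b.X → =a=> t1, =b=> t0, =b=> t2
  t1 = 0\{b} → stopped
  t2 = b.b.0 → =b=> t3
  t3 = b.0 → =b=> t4
  t4 = 0 → stopped
Bisimilarity quotient blocks:
  B0 = {s0, t0}
  B1 = {s2, t2}
  B2 = {s3, t3}
  B3 = {s1, s4, t1, t4}
s0 ∈ B0, t0 ∈ B0 → same block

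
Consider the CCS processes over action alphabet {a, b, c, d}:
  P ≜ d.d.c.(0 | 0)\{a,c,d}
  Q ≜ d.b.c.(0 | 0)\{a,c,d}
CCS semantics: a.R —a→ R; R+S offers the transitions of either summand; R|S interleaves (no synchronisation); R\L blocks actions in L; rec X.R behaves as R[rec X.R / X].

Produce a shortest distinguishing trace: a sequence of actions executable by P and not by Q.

dd

LTS(P): 4 reachable states
  s0 = d.d.c.(0 | 0)\{a,c,d} → ··d··> s1
  s1 = d.c.(0 | 0)\{a,c,d} → ··d··> s2
  s2 = c.(0 | 0)\{a,c,d} → ··c··> s3
  s3 = (0 | 0)\{a,c,d} → ∅
LTS(Q): 4 reachable states
  t0 = d.b.c.(0 | 0)\{a,c,d} → ··d··> t1
  t1 = b.c.(0 | 0)\{a,c,d} → ··b··> t2
  t2 = c.(0 | 0)\{a,c,d} → ··c··> t3
  t3 = (0 | 0)\{a,c,d} → ∅
Trace ⟨dd⟩ through P, begin at {s0}:
  after d @ step 1: {s1}
  after d @ step 2: {s2}
  — P admits the full trace.
Trace ⟨dd⟩ through Q, begin at {t0}:
  after d @ step 1: {t1}
  after d @ step 2: ∅ (Q stuck)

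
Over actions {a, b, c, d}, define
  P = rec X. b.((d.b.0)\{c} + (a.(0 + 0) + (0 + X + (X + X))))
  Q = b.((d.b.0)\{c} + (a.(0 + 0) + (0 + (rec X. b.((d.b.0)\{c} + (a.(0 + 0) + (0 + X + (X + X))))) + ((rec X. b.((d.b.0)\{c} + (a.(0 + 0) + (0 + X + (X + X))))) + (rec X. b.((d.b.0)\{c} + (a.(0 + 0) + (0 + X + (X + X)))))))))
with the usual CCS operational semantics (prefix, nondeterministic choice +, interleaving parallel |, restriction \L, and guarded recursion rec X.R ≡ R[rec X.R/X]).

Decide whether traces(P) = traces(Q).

P's transition system — 5 states:
  m0 = rec X. b.((d.b.0)\{c} + (a.(0 + 0) + (0 + X + (X + X)))) has moves --b--▸ m1
  m1 = (d.b.0)\{c} + (a.(0 + 0) + (0 + (rec X. b.((d.b.0)\{c} + (a.(0 + 0) + (0 + X + (X + X))))) + ((rec X. b.((d.b.0)\{c} + (a.(0 + 0) + (0 + X + (X + X))))) + (rec X. b.((d.b.0)\{c} + (a.(0 + 0) + (0 + X + (X + X)))))))) has moves --a--▸ m2, --b--▸ m1, --d--▸ m3
  m2 = 0 + 0 has moves ·
  m3 = (b.0)\{c} has moves --b--▸ m4
  m4 = 0\{c} has moves ·
Q's transition system — 5 states:
  n0 = b.((d.b.0)\{c} + (a.(0 + 0) + (0 + (rec X. b.((d.b.0)\{c} + (a.(0 + 0) + (0 + X + (X + X))))) + ((rec X. b.((d.b.0)\{c} + (a.(0 + 0) + (0 + X + (X + X))))) + (rec X. b.((d.b.0)\{c} + (a.(0 + 0) + (0 + X + (X + X))))))))) has moves --b--▸ n1
  n1 = (d.b.0)\{c} + (a.(0 + 0) + (0 + (rec X. b.((d.b.0)\{c} + (a.(0 + 0) + (0 + X + (X + X))))) + ((rec X. b.((d.b.0)\{c} + (a.(0 + 0) + (0 + X + (X + X))))) + (rec X. b.((d.b.0)\{c} + (a.(0 + 0) + (0 + X + (X + X)))))))) has moves --a--▸ n2, --b--▸ n1, --d--▸ n3
  n2 = 0 + 0 has moves ·
  n3 = (b.0)\{c} has moves --b--▸ n4
  n4 = 0\{c} has moves ·
Coarsest stable partition (strong bisimilarity classes):
  B0 = {m0, n0}
  B1 = {m1, n1}
  B2 = {m2, m4, n2, n4}
  B3 = {m3, n3}
m0 ∈ B0, n0 ∈ B0 → same block
Bisimilar ⇒ trace-equivalent.

traces(P) = traces(Q)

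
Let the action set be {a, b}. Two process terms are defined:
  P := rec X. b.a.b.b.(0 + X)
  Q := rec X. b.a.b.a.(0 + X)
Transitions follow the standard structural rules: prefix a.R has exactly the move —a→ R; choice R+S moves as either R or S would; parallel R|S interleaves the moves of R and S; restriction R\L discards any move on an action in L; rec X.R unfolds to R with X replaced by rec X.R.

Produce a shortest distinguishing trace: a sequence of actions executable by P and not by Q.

babb

Reachable graph of P (5 states):
  s0 = rec X. b.a.b.b.(0 + X) | ··b··> s1
  s1 = a.b.b.(0 + (rec X. b.a.b.b.(0 + X))) | ··a··> s2
  s2 = b.b.(0 + (rec X. b.a.b.b.(0 + X))) | ··b··> s3
  s3 = b.(0 + (rec X. b.a.b.b.(0 + X))) | ··b··> s4
  s4 = 0 + (rec X. b.a.b.b.(0 + X)) | ··b··> s1
Reachable graph of Q (5 states):
  t0 = rec X. b.a.b.a.(0 + X) | ··b··> t1
  t1 = a.b.a.(0 + (rec X. b.a.b.a.(0 + X))) | ··a··> t2
  t2 = b.a.(0 + (rec X. b.a.b.a.(0 + X))) | ··b··> t3
  t3 = a.(0 + (rec X. b.a.b.a.(0 + X))) | ··a··> t4
  t4 = 0 + (rec X. b.a.b.a.(0 + X)) | ··b··> t1
Run σ = ⟨babb⟩ on P: start {s0}
  [1] b ⇒ {s1}
  [2] a ⇒ {s2}
  [3] b ⇒ {s3}
  [4] b ⇒ {s4}
  ✓ P
Run σ = ⟨babb⟩ on Q: start {t0}
  [1] b ⇒ {t1}
  [2] a ⇒ {t2}
  [3] b ⇒ {t3}
  [4] b ⇒ no successor for Q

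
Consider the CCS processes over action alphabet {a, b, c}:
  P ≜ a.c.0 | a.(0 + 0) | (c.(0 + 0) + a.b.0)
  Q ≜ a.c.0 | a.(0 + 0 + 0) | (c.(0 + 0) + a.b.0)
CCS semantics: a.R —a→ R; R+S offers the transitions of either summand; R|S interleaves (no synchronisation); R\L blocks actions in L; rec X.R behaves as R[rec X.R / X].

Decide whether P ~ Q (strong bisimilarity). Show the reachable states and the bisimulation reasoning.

Reachable graph of P (24 states):
  m0 = a.c.0 | a.(0 + 0) | (c.(0 + 0) + a.b.0) has moves -a-> m1, -a-> m2, -a-> m3, -c-> m4
  m1 = a.c.0 | (0 + 0) | (c.(0 + 0) + a.b.0) has moves -a-> m5, -a-> m6, -c-> m7
  m2 = a.c.0 | a.(0 + 0) | b.0 has moves -a-> m5, -a-> m8, -b-> m9
  m3 = c.0 | a.(0 + 0) | (c.(0 + 0) + a.b.0) has moves -a-> m6, -a-> m8, -c-> m10, -c-> m11
  m4 = a.c.0 | a.(0 + 0) | (0 + 0) has moves -a-> m11, -a-> m7
  m5 = a.c.0 | (0 + 0) | b.0 has moves -a-> m12, -b-> m13
  m6 = c.0 | (0 + 0) | (c.(0 + 0) + a.b.0) has moves -a-> m12, -c-> m14, -c-> m15
  m7 = a.c.0 | (0 + 0) | (0 + 0) has moves -a-> m15
  m8 = c.0 | a.(0 + 0) | b.0 has moves -a-> m12, -b-> m16, -c-> m17
  m9 = a.c.0 | a.(0 + 0) | 0 has moves -a-> m13, -a-> m16
  m10 = 0 | a.(0 + 0) | (c.(0 + 0) + a.b.0) has moves -a-> m14, -a-> m17, -c-> m18
  m11 = c.0 | a.(0 + 0) | (0 + 0) has moves -a-> m15, -c-> m18
  m12 = c.0 | (0 + 0) | b.0 has moves -b-> m19, -c-> m20
  m13 = a.c.0 | (0 + 0) | 0 has moves -a-> m19
  m14 = 0 | (0 + 0) | (c.(0 + 0) + a.b.0) has moves -a-> m20, -c-> m21
  m15 = c.0 | (0 + 0) | (0 + 0) has moves -c-> m21
  m16 = c.0 | a.(0 + 0) | 0 has moves -a-> m19, -c-> m22
  m17 = 0 | a.(0 + 0) | b.0 has moves -a-> m20, -b-> m22
  m18 = 0 | a.(0 + 0) | (0 + 0) has moves -a-> m21
  m19 = c.0 | (0 + 0) | 0 has moves -c-> m23
  m20 = 0 | (0 + 0) | b.0 has moves -b-> m23
  m21 = 0 | (0 + 0) | (0 + 0) has moves (no moves)
  m22 = 0 | a.(0 + 0) | 0 has moves -a-> m23
  m23 = 0 | (0 + 0) | 0 has moves (no moves)
Reachable graph of Q (24 states):
  n0 = a.c.0 | a.(0 + 0 + 0) | (c.(0 + 0) + a.b.0) has moves -a-> n1, -a-> n2, -a-> n3, -c-> n4
  n1 = a.c.0 | (0 + 0 + 0) | (c.(0 + 0) + a.b.0) has moves -a-> n5, -a-> n6, -c-> n7
  n2 = a.c.0 | a.(0 + 0 + 0) | b.0 has moves -a-> n5, -a-> n8, -b-> n9
  n3 = c.0 | a.(0 + 0 + 0) | (c.(0 + 0) + a.b.0) has moves -a-> n6, -a-> n8, -c-> n10, -c-> n11
  n4 = a.c.0 | a.(0 + 0 + 0) | (0 + 0) has moves -a-> n11, -a-> n7
  n5 = a.c.0 | (0 + 0 + 0) | b.0 has moves -a-> n12, -b-> n13
  n6 = c.0 | (0 + 0 + 0) | (c.(0 + 0) + a.b.0) has moves -a-> n12, -c-> n14, -c-> n15
  n7 = a.c.0 | (0 + 0 + 0) | (0 + 0) has moves -a-> n15
  n8 = c.0 | a.(0 + 0 + 0) | b.0 has moves -a-> n12, -b-> n16, -c-> n17
  n9 = a.c.0 | a.(0 + 0 + 0) | 0 has moves -a-> n13, -a-> n16
  n10 = 0 | a.(0 + 0 + 0) | (c.(0 + 0) + a.b.0) has moves -a-> n14, -a-> n17, -c-> n18
  n11 = c.0 | a.(0 + 0 + 0) | (0 + 0) has moves -a-> n15, -c-> n18
  n12 = c.0 | (0 + 0 + 0) | b.0 has moves -b-> n19, -c-> n20
  n13 = a.c.0 | (0 + 0 + 0) | 0 has moves -a-> n19
  n14 = 0 | (0 + 0 + 0) | (c.(0 + 0) + a.b.0) has moves -a-> n20, -c-> n21
  n15 = c.0 | (0 + 0 + 0) | (0 + 0) has moves -c-> n21
  n16 = c.0 | a.(0 + 0 + 0) | 0 has moves -a-> n19, -c-> n22
  n17 = 0 | a.(0 + 0 + 0) | b.0 has moves -a-> n20, -b-> n22
  n18 = 0 | a.(0 + 0 + 0) | (0 + 0) has moves -a-> n21
  n19 = c.0 | (0 + 0 + 0) | 0 has moves -c-> n23
  n20 = 0 | (0 + 0 + 0) | b.0 has moves -b-> n23
  n21 = 0 | (0 + 0 + 0) | (0 + 0) has moves (no moves)
  n22 = 0 | a.(0 + 0 + 0) | 0 has moves -a-> n23
  n23 = 0 | (0 + 0 + 0) | 0 has moves (no moves)
Partition-refinement fixed point:
  B0 = {m0, n0}
  B1 = {m4, m9, n4, n9}
  B2 = {m11, m16, n11, n16}
  B3 = {m15, m19, n15, n19}
  B4 = {m21, m23, n21, n23}
  B5 = {m18, m22, n18, n22}
  B6 = {m13, m7, n13, n7}
  B7 = {m3, n3}
  B8 = {m8, n8}
  B9 = {m12, n12}
  B10 = {m20, n20}
  B11 = {m17, n17}
  B12 = {m6, n6}
  B13 = {m14, n14}
  B14 = {m10, n10}
  B15 = {m2, n2}
  B16 = {m5, n5}
  B17 = {m1, n1}
m0 ∈ B0, n0 ∈ B0 → same block

P ~ Q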